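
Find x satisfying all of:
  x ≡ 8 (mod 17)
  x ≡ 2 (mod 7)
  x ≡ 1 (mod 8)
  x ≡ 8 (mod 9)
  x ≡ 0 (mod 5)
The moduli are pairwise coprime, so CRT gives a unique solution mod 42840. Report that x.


Product of moduli M = 17 · 7 · 8 · 9 · 5 = 42840.
Merge one congruence at a time:
  Start: x ≡ 8 (mod 17).
  Combine with x ≡ 2 (mod 7); new modulus lcm = 119.
    Write x = 8 + 17·t and substitute into x ≡ 2 (mod 7): 17·t ≡ 2 − 8 = -6 (mod 7).
    Reduce coefficients mod 7: 3·t ≡ 1 (mod 7).
    The inverse of 3 mod 7 is 5 (since 3·5 = 15 = 2·7 + 1), so t ≡ 5·1 = 5 ≡ 5 (mod 7).
    Then x = 8 + 17·5 = 93, valid modulo lcm(17, 7) = 119: x ≡ 93 (mod 119).
  Combine with x ≡ 1 (mod 8); new modulus lcm = 952.
    Write x = 93 + 119·t and substitute into x ≡ 1 (mod 8): 119·t ≡ 1 − 93 = -92 (mod 8).
    Reduce coefficients mod 8: 7·t ≡ 4 (mod 8).
    The inverse of 7 mod 8 is 7 (since 7·7 = 49 = 6·8 + 1), so t ≡ 7·4 = 28 ≡ 4 (mod 8).
    Then x = 93 + 119·4 = 569, valid modulo lcm(119, 8) = 952: x ≡ 569 (mod 952).
  Combine with x ≡ 8 (mod 9); new modulus lcm = 8568.
    Write x = 569 + 952·t and substitute into x ≡ 8 (mod 9): 952·t ≡ 8 − 569 = -561 (mod 9).
    Reduce coefficients mod 9: 7·t ≡ 6 (mod 9).
    The inverse of 7 mod 9 is 4 (since 7·4 = 28 = 3·9 + 1), so t ≡ 4·6 = 24 ≡ 6 (mod 9).
    Then x = 569 + 952·6 = 6281, valid modulo lcm(952, 9) = 8568: x ≡ 6281 (mod 8568).
  Combine with x ≡ 0 (mod 5); new modulus lcm = 42840.
    Write x = 6281 + 8568·t and substitute into x ≡ 0 (mod 5): 8568·t ≡ 0 − 6281 = -6281 (mod 5).
    Reduce coefficients mod 5: 3·t ≡ 4 (mod 5).
    The inverse of 3 mod 5 is 2 (since 3·2 = 6 = 1·5 + 1), so t ≡ 2·4 = 8 ≡ 3 (mod 5).
    Then x = 6281 + 8568·3 = 31985, valid modulo lcm(8568, 5) = 42840: x ≡ 31985 (mod 42840).
Verify against each original: 31985 mod 17 = 8, 31985 mod 7 = 2, 31985 mod 8 = 1, 31985 mod 9 = 8, 31985 mod 5 = 0.

x ≡ 31985 (mod 42840).


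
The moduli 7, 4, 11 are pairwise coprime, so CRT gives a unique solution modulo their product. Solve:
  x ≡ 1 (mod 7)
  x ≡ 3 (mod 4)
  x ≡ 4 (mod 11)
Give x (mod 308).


Moduli 7, 4, 11 are pairwise coprime; by CRT there is a unique solution modulo M = 7 · 4 · 11 = 308.
Solve pairwise, accumulating the modulus:
  Start with x ≡ 1 (mod 7).
  Combine with x ≡ 3 (mod 4): since gcd(7, 4) = 1, we get a unique residue mod 28.
    Write x = 1 + 7·t and substitute into x ≡ 3 (mod 4): 7·t ≡ 3 − 1 = 2 (mod 4).
    Reduce coefficients mod 4: 3·t ≡ 2 (mod 4).
    The inverse of 3 mod 4 is 3 (since 3·3 = 9 = 2·4 + 1), so t ≡ 3·2 = 6 ≡ 2 (mod 4).
    Then x = 1 + 7·2 = 15, valid modulo lcm(7, 4) = 28: x ≡ 15 (mod 28).
  Combine with x ≡ 4 (mod 11): since gcd(28, 11) = 1, we get a unique residue mod 308.
    Write x = 15 + 28·t and substitute into x ≡ 4 (mod 11): 28·t ≡ 4 − 15 = -11 (mod 11).
    Reduce coefficients mod 11: 6·t ≡ 0 (mod 11).
    The inverse of 6 mod 11 is 2 (since 6·2 = 12 = 1·11 + 1), so t ≡ 2·0 = 0 ≡ 0 (mod 11).
    Then x = 15 + 28·0 = 15, valid modulo lcm(28, 11) = 308: x ≡ 15 (mod 308).
Verify: 15 mod 7 = 1 ✓, 15 mod 4 = 3 ✓, 15 mod 11 = 4 ✓.

x ≡ 15 (mod 308).


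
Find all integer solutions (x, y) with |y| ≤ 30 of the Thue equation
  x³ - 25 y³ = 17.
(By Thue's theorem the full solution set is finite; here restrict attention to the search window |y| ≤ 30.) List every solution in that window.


The equation is x³ - 25y³ = 17. For fixed y, x³ = 25·y³ + 17, so a solution requires the RHS to be a perfect cube.
Strategy: iterate y from -30 to 30, compute RHS = 25·y³ + 17, and check whether it is a (positive or negative) perfect cube.
Check small values of y:
  y = 0: RHS = 17 is not a perfect cube.
  y = 1: RHS = 42 is not a perfect cube.
  y = -1: RHS = -8 = (-2)³ ⇒ x = -2 works.
  y = 2: RHS = 217 is not a perfect cube.
  y = -2: RHS = -183 is not a perfect cube.
  y = 3: RHS = 692 is not a perfect cube.
  y = -3: RHS = -658 is not a perfect cube.
Continuing the search up to |y| = 30 finds no further solutions beyond those listed.
Collected solutions: (-2, -1).

Solutions (with |y| ≤ 30): (-2, -1).


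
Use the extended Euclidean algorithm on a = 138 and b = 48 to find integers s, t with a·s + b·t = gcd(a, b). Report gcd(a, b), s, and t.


Euclidean algorithm on (138, 48) — divide until remainder is 0:
  138 = 2 · 48 + 42
  48 = 1 · 42 + 6
  42 = 7 · 6 + 0
gcd(138, 48) = 6.
Track Bezout coefficients alongside the remainders: start with r₀ = 138 = a·1 + b·0 (s = 1, t = 0) and r₁ = 48 = a·0 + b·1 (s = 0, t = 1); each new remainder r_{k+1} = r_{k-1} − q_k·r_k inherits s_{k+1} = s_{k-1} − q_k·s_k, t_{k+1} = t_{k-1} − q_k·t_k, so r_k = a·s_k + b·t_k at every step:
  q = 2: r = 42, s = 1 − 2·0 = 1, t = 0 − 2·1 = -2  (check: 138·1 + 48·(-2) = 42)
  q = 1: r = 6, s = 0 − 1·1 = -1, t = 1 − 1·(-2) = 3  (check: 138·(-1) + 48·3 = 6)
The row with r = 6 (the gcd) gives the Bezout coefficients s = -1, t = 3.
Result: 138 · (-1) + 48 · (3) = 6.

gcd(138, 48) = 6; s = -1, t = 3 (check: 138·(-1) + 48·3 = 6).


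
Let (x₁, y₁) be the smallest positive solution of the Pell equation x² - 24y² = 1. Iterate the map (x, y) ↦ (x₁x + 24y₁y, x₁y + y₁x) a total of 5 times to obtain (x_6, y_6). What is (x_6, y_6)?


Step 1: Find the fundamental solution (x₁, y₁) of x² - 24y² = 1.
  Expand √24 as a continued fraction. a₀ = ⌊√24⌋ = 4; iterate m_{k+1} = d_k·a_k − m_k, d_{k+1} = (24 − m_{k+1}²)/d_k, a_{k+1} = ⌊(a₀ + m_{k+1})/d_{k+1}⌋ (starting m₀ = 0, d₀ = 1), with convergents p_k = a_k·p_{k-1} + p_{k-2}, q_k = a_k·q_{k-1} + q_{k-2} (p₋₁ = 1, q₋₁ = 0):
  k = 0: a₀ = 4; p₀/q₀ = 4/1; p₀² − 24·q₀² = 16 − 24 = -8.
  k = 1: m = 4, d = 8, a = ⌊(4 + 4)/8⌋ = 1; p/q = (1·4 + 1)/(1·1 + 0) = 5/1; p² − 24·q² = 25 − 24 = 1.
  The first convergent with p² − 24·q² = 1 gives the fundamental solution (x₁, y₁) = (5, 1).
Step 2: Apply the recurrence (x_{n+1}, y_{n+1}) = (x₁x_n + 24y₁y_n, x₁y_n + y₁x_n) repeatedly.
  From (x_1, y_1) = (5, 1): x_2 = 5·5 + 24·1·1 = 49; y_2 = 5·1 + 1·5 = 10.
  From (x_2, y_2) = (49, 10): x_3 = 5·49 + 24·1·10 = 485; y_3 = 5·10 + 1·49 = 99.
  From (x_3, y_3) = (485, 99): x_4 = 5·485 + 24·1·99 = 4801; y_4 = 5·99 + 1·485 = 980.
  From (x_4, y_4) = (4801, 980): x_5 = 5·4801 + 24·1·980 = 47525; y_5 = 5·980 + 1·4801 = 9701.
  From (x_5, y_5) = (47525, 9701): x_6 = 5·47525 + 24·1·9701 = 470449; y_6 = 5·9701 + 1·47525 = 96030.
Step 3: Verify x_6² - 24·y_6² = 221322261601 - 221322261600 = 1 (should be 1). ✓

(x_1, y_1) = (5, 1); (x_6, y_6) = (470449, 96030).


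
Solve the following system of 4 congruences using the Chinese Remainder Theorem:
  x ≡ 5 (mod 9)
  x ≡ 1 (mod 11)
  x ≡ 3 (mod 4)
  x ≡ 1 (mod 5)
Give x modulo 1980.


Product of moduli M = 9 · 11 · 4 · 5 = 1980.
Merge one congruence at a time:
  Start: x ≡ 5 (mod 9).
  Combine with x ≡ 1 (mod 11); new modulus lcm = 99.
    Write x = 5 + 9·t and substitute into x ≡ 1 (mod 11): 9·t ≡ 1 − 5 = -4 (mod 11).
    Reduce coefficients mod 11: 9·t ≡ 7 (mod 11).
    The inverse of 9 mod 11 is 5 (since 9·5 = 45 = 4·11 + 1), so t ≡ 5·7 = 35 ≡ 2 (mod 11).
    Then x = 5 + 9·2 = 23, valid modulo lcm(9, 11) = 99: x ≡ 23 (mod 99).
  Combine with x ≡ 3 (mod 4); new modulus lcm = 396.
    Write x = 23 + 99·t and substitute into x ≡ 3 (mod 4): 99·t ≡ 3 − 23 = -20 (mod 4).
    Reduce coefficients mod 4: 3·t ≡ 0 (mod 4).
    The inverse of 3 mod 4 is 3 (since 3·3 = 9 = 2·4 + 1), so t ≡ 3·0 = 0 ≡ 0 (mod 4).
    Then x = 23 + 99·0 = 23, valid modulo lcm(99, 4) = 396: x ≡ 23 (mod 396).
  Combine with x ≡ 1 (mod 5); new modulus lcm = 1980.
    Write x = 23 + 396·t and substitute into x ≡ 1 (mod 5): 396·t ≡ 1 − 23 = -22 (mod 5).
    Reduce coefficients mod 5: 1·t ≡ 3 (mod 5).
    So t ≡ 3 (mod 5).
    Then x = 23 + 396·3 = 1211, valid modulo lcm(396, 5) = 1980: x ≡ 1211 (mod 1980).
Verify against each original: 1211 mod 9 = 5, 1211 mod 11 = 1, 1211 mod 4 = 3, 1211 mod 5 = 1.

x ≡ 1211 (mod 1980).


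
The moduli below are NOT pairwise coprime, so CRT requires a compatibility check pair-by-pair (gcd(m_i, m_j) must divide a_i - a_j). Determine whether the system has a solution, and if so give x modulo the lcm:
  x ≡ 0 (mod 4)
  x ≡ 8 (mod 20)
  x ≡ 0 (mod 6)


Moduli 4, 20, 6 are not pairwise coprime, so CRT works modulo lcm(m_i) when all pairwise compatibility conditions hold.
Pairwise compatibility: gcd(m_i, m_j) must divide a_i - a_j for every pair.
Merge one congruence at a time:
  Start: x ≡ 0 (mod 4).
  Combine with x ≡ 8 (mod 20): gcd(4, 20) = 4; 8 - 0 = 8, which IS divisible by 4, so compatible.
    Write x = 0 + 4·t and substitute into x ≡ 8 (mod 20): 4·t ≡ 8 − 0 = 8 (mod 20).
    Divide the congruence (and modulus) by g = 4: 1·t ≡ 2 (mod 5).
    So t ≡ 2 (mod 5).
    Then x = 0 + 4·2 = 8, valid modulo lcm(4, 20) = 20: x ≡ 8 (mod 20).
  Combine with x ≡ 0 (mod 6): gcd(20, 6) = 2; 0 - 8 = -8, which IS divisible by 2, so compatible.
    Write x = 8 + 20·t and substitute into x ≡ 0 (mod 6): 20·t ≡ 0 − 8 = -8 (mod 6).
    Divide the congruence (and modulus) by g = 2: 10·t ≡ -4 (mod 3).
    Reduce coefficients mod 3: 1·t ≡ 2 (mod 3).
    So t ≡ 2 (mod 3).
    Then x = 8 + 20·2 = 48, valid modulo lcm(20, 6) = 60: x ≡ 48 (mod 60).
Verify: 48 mod 4 = 0, 48 mod 20 = 8, 48 mod 6 = 0.

x ≡ 48 (mod 60).


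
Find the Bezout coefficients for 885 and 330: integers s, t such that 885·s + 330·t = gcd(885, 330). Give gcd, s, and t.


Euclidean algorithm on (885, 330) — divide until remainder is 0:
  885 = 2 · 330 + 225
  330 = 1 · 225 + 105
  225 = 2 · 105 + 15
  105 = 7 · 15 + 0
gcd(885, 330) = 15.
Track Bezout coefficients alongside the remainders: start with r₀ = 885 = a·1 + b·0 (s = 1, t = 0) and r₁ = 330 = a·0 + b·1 (s = 0, t = 1); each new remainder r_{k+1} = r_{k-1} − q_k·r_k inherits s_{k+1} = s_{k-1} − q_k·s_k, t_{k+1} = t_{k-1} − q_k·t_k, so r_k = a·s_k + b·t_k at every step:
  q = 2: r = 225, s = 1 − 2·0 = 1, t = 0 − 2·1 = -2  (check: 885·1 + 330·(-2) = 225)
  q = 1: r = 105, s = 0 − 1·1 = -1, t = 1 − 1·(-2) = 3  (check: 885·(-1) + 330·3 = 105)
  q = 2: r = 15, s = 1 − 2·(-1) = 3, t = -2 − 2·3 = -8  (check: 885·3 + 330·(-8) = 15)
The row with r = 15 (the gcd) gives the Bezout coefficients s = 3, t = -8.
Result: 885 · (3) + 330 · (-8) = 15.

gcd(885, 330) = 15; s = 3, t = -8 (check: 885·3 + 330·(-8) = 15).


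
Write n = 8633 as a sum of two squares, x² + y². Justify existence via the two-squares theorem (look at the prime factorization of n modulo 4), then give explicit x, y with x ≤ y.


Step 1: Factor n = 8633 = 89 · 97.
Step 2: Check the mod-4 condition on each prime factor: 89 ≡ 1 (mod 4), exponent 1; 97 ≡ 1 (mod 4), exponent 1.
All primes ≡ 3 (mod 4) appear to even exponent (or don't appear), so by the two-squares theorem n IS expressible as a sum of two squares.
Step 3: Build a representation. Here n = 89 · 97 is a product of primes ≡ 1 (mod 4). Each prime p ≡ 1 (mod 4) is itself a sum of two squares; find a² by testing p − a² for a perfect square:
  89: 89 − 1² = 88, 89 − 2² = 85, 89 − 3² = 80, 89 − 4² = 73, 89 − 5² = 64 = 8² ⇒ 89 = 5² + 8².
  97: 97 − 1² = 96, 97 − 2² = 93, 97 − 3² = 88, 97 − 4² = 81 = 9² ⇒ 97 = 4² + 9².
  Combine using the Brahmagupta–Fibonacci identity (a² + b²)(c² + d²) = (ac − bd)² + (ad + bc)² = (ac + bd)² + (ad − bc)²:
  89 · 97 = 8633: from (5² + 8²)(4² + 9²), take (5·4 − 8·9, 5·9 + 8·4) = (20 − 72, 45 + 32) = (-52, 77); dropping signs (only squares matter) gives (52, 77); check 52² + 77² = 2704 + 5929 = 8633 ✓.
Step 4: Order so x ≤ y and verify: 52² + 77² = 2704 + 5929 = 8633 = n. ✓

n = 8633 = 52² + 77² (one valid representation with x ≤ y).


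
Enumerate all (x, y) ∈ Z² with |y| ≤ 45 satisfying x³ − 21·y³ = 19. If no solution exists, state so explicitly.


The equation is x³ - 21y³ = 19. For fixed y, x³ = 21·y³ + 19, so a solution requires the RHS to be a perfect cube.
Strategy: iterate y from -45 to 45, compute RHS = 21·y³ + 19, and check whether it is a (positive or negative) perfect cube.
Check small values of y:
  y = 0: RHS = 19 is not a perfect cube.
  y = 1: RHS = 40 is not a perfect cube.
  y = -1: RHS = -2 is not a perfect cube.
  y = 2: RHS = 187 is not a perfect cube.
  y = -2: RHS = -149 is not a perfect cube.
  y = 3: RHS = 586 is not a perfect cube.
  y = -3: RHS = -548 is not a perfect cube.
Continuing the search up to |y| = 45 finds no solutions either.
No (x, y) in the scanned range satisfies the equation.

No integer solutions with |y| ≤ 45.


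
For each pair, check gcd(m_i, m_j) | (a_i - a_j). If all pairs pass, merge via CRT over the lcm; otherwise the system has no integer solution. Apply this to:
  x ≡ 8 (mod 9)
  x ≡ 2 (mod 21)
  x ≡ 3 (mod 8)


Moduli 9, 21, 8 are not pairwise coprime, so CRT works modulo lcm(m_i) when all pairwise compatibility conditions hold.
Pairwise compatibility: gcd(m_i, m_j) must divide a_i - a_j for every pair.
Merge one congruence at a time:
  Start: x ≡ 8 (mod 9).
  Combine with x ≡ 2 (mod 21): gcd(9, 21) = 3; 2 - 8 = -6, which IS divisible by 3, so compatible.
    Write x = 8 + 9·t and substitute into x ≡ 2 (mod 21): 9·t ≡ 2 − 8 = -6 (mod 21).
    Divide the congruence (and modulus) by g = 3: 3·t ≡ -2 (mod 7).
    Reduce coefficients mod 7: 3·t ≡ 5 (mod 7).
    The inverse of 3 mod 7 is 5 (since 3·5 = 15 = 2·7 + 1), so t ≡ 5·5 = 25 ≡ 4 (mod 7).
    Then x = 8 + 9·4 = 44, valid modulo lcm(9, 21) = 63: x ≡ 44 (mod 63).
  Combine with x ≡ 3 (mod 8): gcd(63, 8) = 1; 3 - 44 = -41, which IS divisible by 1, so compatible.
    Write x = 44 + 63·t and substitute into x ≡ 3 (mod 8): 63·t ≡ 3 − 44 = -41 (mod 8).
    Reduce coefficients mod 8: 7·t ≡ 7 (mod 8).
    The inverse of 7 mod 8 is 7 (since 7·7 = 49 = 6·8 + 1), so t ≡ 7·7 = 49 ≡ 1 (mod 8).
    Then x = 44 + 63·1 = 107, valid modulo lcm(63, 8) = 504: x ≡ 107 (mod 504).
Verify: 107 mod 9 = 8, 107 mod 21 = 2, 107 mod 8 = 3.

x ≡ 107 (mod 504).


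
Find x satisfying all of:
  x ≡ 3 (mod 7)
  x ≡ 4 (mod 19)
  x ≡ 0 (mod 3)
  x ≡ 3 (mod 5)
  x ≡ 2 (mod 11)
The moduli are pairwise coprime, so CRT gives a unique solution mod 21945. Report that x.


Product of moduli M = 7 · 19 · 3 · 5 · 11 = 21945.
Merge one congruence at a time:
  Start: x ≡ 3 (mod 7).
  Combine with x ≡ 4 (mod 19); new modulus lcm = 133.
    Write x = 3 + 7·t and substitute into x ≡ 4 (mod 19): 7·t ≡ 4 − 3 = 1 (mod 19).
    The inverse of 7 mod 19 is 11 (since 7·11 = 77 = 4·19 + 1), so t ≡ 11·1 = 11 ≡ 11 (mod 19).
    Then x = 3 + 7·11 = 80, valid modulo lcm(7, 19) = 133: x ≡ 80 (mod 133).
  Combine with x ≡ 0 (mod 3); new modulus lcm = 399.
    Write x = 80 + 133·t and substitute into x ≡ 0 (mod 3): 133·t ≡ 0 − 80 = -80 (mod 3).
    Reduce coefficients mod 3: 1·t ≡ 1 (mod 3).
    So t ≡ 1 (mod 3).
    Then x = 80 + 133·1 = 213, valid modulo lcm(133, 3) = 399: x ≡ 213 (mod 399).
  Combine with x ≡ 3 (mod 5); new modulus lcm = 1995.
    Write x = 213 + 399·t and substitute into x ≡ 3 (mod 5): 399·t ≡ 3 − 213 = -210 (mod 5).
    Reduce coefficients mod 5: 4·t ≡ 0 (mod 5).
    The inverse of 4 mod 5 is 4 (since 4·4 = 16 = 3·5 + 1), so t ≡ 4·0 = 0 ≡ 0 (mod 5).
    Then x = 213 + 399·0 = 213, valid modulo lcm(399, 5) = 1995: x ≡ 213 (mod 1995).
  Combine with x ≡ 2 (mod 11); new modulus lcm = 21945.
    Write x = 213 + 1995·t and substitute into x ≡ 2 (mod 11): 1995·t ≡ 2 − 213 = -211 (mod 11).
    Reduce coefficients mod 11: 4·t ≡ 9 (mod 11).
    The inverse of 4 mod 11 is 3 (since 4·3 = 12 = 1·11 + 1), so t ≡ 3·9 = 27 ≡ 5 (mod 11).
    Then x = 213 + 1995·5 = 10188, valid modulo lcm(1995, 11) = 21945: x ≡ 10188 (mod 21945).
Verify against each original: 10188 mod 7 = 3, 10188 mod 19 = 4, 10188 mod 3 = 0, 10188 mod 5 = 3, 10188 mod 11 = 2.

x ≡ 10188 (mod 21945).


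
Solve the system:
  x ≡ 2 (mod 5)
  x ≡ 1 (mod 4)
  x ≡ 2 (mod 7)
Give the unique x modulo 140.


Moduli 5, 4, 7 are pairwise coprime; by CRT there is a unique solution modulo M = 5 · 4 · 7 = 140.
Solve pairwise, accumulating the modulus:
  Start with x ≡ 2 (mod 5).
  Combine with x ≡ 1 (mod 4): since gcd(5, 4) = 1, we get a unique residue mod 20.
    Write x = 2 + 5·t and substitute into x ≡ 1 (mod 4): 5·t ≡ 1 − 2 = -1 (mod 4).
    Reduce coefficients mod 4: 1·t ≡ 3 (mod 4).
    So t ≡ 3 (mod 4).
    Then x = 2 + 5·3 = 17, valid modulo lcm(5, 4) = 20: x ≡ 17 (mod 20).
  Combine with x ≡ 2 (mod 7): since gcd(20, 7) = 1, we get a unique residue mod 140.
    Write x = 17 + 20·t and substitute into x ≡ 2 (mod 7): 20·t ≡ 2 − 17 = -15 (mod 7).
    Reduce coefficients mod 7: 6·t ≡ 6 (mod 7).
    The inverse of 6 mod 7 is 6 (since 6·6 = 36 = 5·7 + 1), so t ≡ 6·6 = 36 ≡ 1 (mod 7).
    Then x = 17 + 20·1 = 37, valid modulo lcm(20, 7) = 140: x ≡ 37 (mod 140).
Verify: 37 mod 5 = 2 ✓, 37 mod 4 = 1 ✓, 37 mod 7 = 2 ✓.

x ≡ 37 (mod 140).


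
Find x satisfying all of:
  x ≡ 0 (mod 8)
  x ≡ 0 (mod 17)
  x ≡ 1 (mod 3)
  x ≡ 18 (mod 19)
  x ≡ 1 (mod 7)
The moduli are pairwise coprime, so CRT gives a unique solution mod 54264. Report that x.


Product of moduli M = 8 · 17 · 3 · 19 · 7 = 54264.
Merge one congruence at a time:
  Start: x ≡ 0 (mod 8).
  Combine with x ≡ 0 (mod 17); new modulus lcm = 136.
    Write x = 0 + 8·t and substitute into x ≡ 0 (mod 17): 8·t ≡ 0 − 0 = 0 (mod 17).
    The inverse of 8 mod 17 is 15 (since 8·15 = 120 = 7·17 + 1), so t ≡ 15·0 = 0 ≡ 0 (mod 17).
    Then x = 0 + 8·0 = 0, valid modulo lcm(8, 17) = 136: x ≡ 0 (mod 136).
  Combine with x ≡ 1 (mod 3); new modulus lcm = 408.
    Write x = 0 + 136·t and substitute into x ≡ 1 (mod 3): 136·t ≡ 1 − 0 = 1 (mod 3).
    Reduce coefficients mod 3: 1·t ≡ 1 (mod 3).
    So t ≡ 1 (mod 3).
    Then x = 0 + 136·1 = 136, valid modulo lcm(136, 3) = 408: x ≡ 136 (mod 408).
  Combine with x ≡ 18 (mod 19); new modulus lcm = 7752.
    Write x = 136 + 408·t and substitute into x ≡ 18 (mod 19): 408·t ≡ 18 − 136 = -118 (mod 19).
    Reduce coefficients mod 19: 9·t ≡ 15 (mod 19).
    The inverse of 9 mod 19 is 17 (since 9·17 = 153 = 8·19 + 1), so t ≡ 17·15 = 255 ≡ 8 (mod 19).
    Then x = 136 + 408·8 = 3400, valid modulo lcm(408, 19) = 7752: x ≡ 3400 (mod 7752).
  Combine with x ≡ 1 (mod 7); new modulus lcm = 54264.
    Write x = 3400 + 7752·t and substitute into x ≡ 1 (mod 7): 7752·t ≡ 1 − 3400 = -3399 (mod 7).
    Reduce coefficients mod 7: 3·t ≡ 3 (mod 7).
    The inverse of 3 mod 7 is 5 (since 3·5 = 15 = 2·7 + 1), so t ≡ 5·3 = 15 ≡ 1 (mod 7).
    Then x = 3400 + 7752·1 = 11152, valid modulo lcm(7752, 7) = 54264: x ≡ 11152 (mod 54264).
Verify against each original: 11152 mod 8 = 0, 11152 mod 17 = 0, 11152 mod 3 = 1, 11152 mod 19 = 18, 11152 mod 7 = 1.

x ≡ 11152 (mod 54264).


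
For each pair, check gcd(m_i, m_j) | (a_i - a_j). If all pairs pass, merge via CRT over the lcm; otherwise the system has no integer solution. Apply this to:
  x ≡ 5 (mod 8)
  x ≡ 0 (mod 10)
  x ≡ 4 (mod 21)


Moduli 8, 10, 21 are not pairwise coprime, so CRT works modulo lcm(m_i) when all pairwise compatibility conditions hold.
Pairwise compatibility: gcd(m_i, m_j) must divide a_i - a_j for every pair.
Merge one congruence at a time:
  Start: x ≡ 5 (mod 8).
  Combine with x ≡ 0 (mod 10): gcd(8, 10) = 2, and 0 - 5 = -5 is NOT divisible by 2.
    ⇒ system is inconsistent (no integer solution).

No solution (the system is inconsistent).


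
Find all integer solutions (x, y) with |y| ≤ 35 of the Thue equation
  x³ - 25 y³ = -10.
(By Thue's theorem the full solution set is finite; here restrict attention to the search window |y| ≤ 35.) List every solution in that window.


The equation is x³ - 25y³ = -10. For fixed y, x³ = 25·y³ − 10, so a solution requires the RHS to be a perfect cube.
Strategy: iterate y from -35 to 35, compute RHS = 25·y³ − 10, and check whether it is a (positive or negative) perfect cube.
Check small values of y:
  y = 0: RHS = -10 is not a perfect cube.
  y = 1: RHS = 15 is not a perfect cube.
  y = -1: RHS = -35 is not a perfect cube.
  y = 2: RHS = 190 is not a perfect cube.
  y = -2: RHS = -210 is not a perfect cube.
  y = 3: RHS = 665 is not a perfect cube.
  y = -3: RHS = -685 is not a perfect cube.
Continuing the search up to |y| = 35 finds no solutions either.
No (x, y) in the scanned range satisfies the equation.

No integer solutions with |y| ≤ 35.


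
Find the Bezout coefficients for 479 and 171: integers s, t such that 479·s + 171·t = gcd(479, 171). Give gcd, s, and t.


Euclidean algorithm on (479, 171) — divide until remainder is 0:
  479 = 2 · 171 + 137
  171 = 1 · 137 + 34
  137 = 4 · 34 + 1
  34 = 34 · 1 + 0
gcd(479, 171) = 1.
Track Bezout coefficients alongside the remainders: start with r₀ = 479 = a·1 + b·0 (s = 1, t = 0) and r₁ = 171 = a·0 + b·1 (s = 0, t = 1); each new remainder r_{k+1} = r_{k-1} − q_k·r_k inherits s_{k+1} = s_{k-1} − q_k·s_k, t_{k+1} = t_{k-1} − q_k·t_k, so r_k = a·s_k + b·t_k at every step:
  q = 2: r = 137, s = 1 − 2·0 = 1, t = 0 − 2·1 = -2  (check: 479·1 + 171·(-2) = 137)
  q = 1: r = 34, s = 0 − 1·1 = -1, t = 1 − 1·(-2) = 3  (check: 479·(-1) + 171·3 = 34)
  q = 4: r = 1, s = 1 − 4·(-1) = 5, t = -2 − 4·3 = -14  (check: 479·5 + 171·(-14) = 1)
The row with r = 1 (the gcd) gives the Bezout coefficients s = 5, t = -14.
Result: 479 · (5) + 171 · (-14) = 1.

gcd(479, 171) = 1; s = 5, t = -14 (check: 479·5 + 171·(-14) = 1).


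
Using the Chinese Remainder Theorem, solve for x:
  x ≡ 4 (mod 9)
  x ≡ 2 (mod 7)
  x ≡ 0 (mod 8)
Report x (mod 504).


Moduli 9, 7, 8 are pairwise coprime; by CRT there is a unique solution modulo M = 9 · 7 · 8 = 504.
Solve pairwise, accumulating the modulus:
  Start with x ≡ 4 (mod 9).
  Combine with x ≡ 2 (mod 7): since gcd(9, 7) = 1, we get a unique residue mod 63.
    Write x = 4 + 9·t and substitute into x ≡ 2 (mod 7): 9·t ≡ 2 − 4 = -2 (mod 7).
    Reduce coefficients mod 7: 2·t ≡ 5 (mod 7).
    The inverse of 2 mod 7 is 4 (since 2·4 = 8 = 1·7 + 1), so t ≡ 4·5 = 20 ≡ 6 (mod 7).
    Then x = 4 + 9·6 = 58, valid modulo lcm(9, 7) = 63: x ≡ 58 (mod 63).
  Combine with x ≡ 0 (mod 8): since gcd(63, 8) = 1, we get a unique residue mod 504.
    Write x = 58 + 63·t and substitute into x ≡ 0 (mod 8): 63·t ≡ 0 − 58 = -58 (mod 8).
    Reduce coefficients mod 8: 7·t ≡ 6 (mod 8).
    The inverse of 7 mod 8 is 7 (since 7·7 = 49 = 6·8 + 1), so t ≡ 7·6 = 42 ≡ 2 (mod 8).
    Then x = 58 + 63·2 = 184, valid modulo lcm(63, 8) = 504: x ≡ 184 (mod 504).
Verify: 184 mod 9 = 4 ✓, 184 mod 7 = 2 ✓, 184 mod 8 = 0 ✓.

x ≡ 184 (mod 504).


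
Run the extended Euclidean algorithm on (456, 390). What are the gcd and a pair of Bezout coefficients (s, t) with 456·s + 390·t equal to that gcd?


Euclidean algorithm on (456, 390) — divide until remainder is 0:
  456 = 1 · 390 + 66
  390 = 5 · 66 + 60
  66 = 1 · 60 + 6
  60 = 10 · 6 + 0
gcd(456, 390) = 6.
Track Bezout coefficients alongside the remainders: start with r₀ = 456 = a·1 + b·0 (s = 1, t = 0) and r₁ = 390 = a·0 + b·1 (s = 0, t = 1); each new remainder r_{k+1} = r_{k-1} − q_k·r_k inherits s_{k+1} = s_{k-1} − q_k·s_k, t_{k+1} = t_{k-1} − q_k·t_k, so r_k = a·s_k + b·t_k at every step:
  q = 1: r = 66, s = 1 − 1·0 = 1, t = 0 − 1·1 = -1  (check: 456·1 + 390·(-1) = 66)
  q = 5: r = 60, s = 0 − 5·1 = -5, t = 1 − 5·(-1) = 6  (check: 456·(-5) + 390·6 = 60)
  q = 1: r = 6, s = 1 − 1·(-5) = 6, t = -1 − 1·6 = -7  (check: 456·6 + 390·(-7) = 6)
The row with r = 6 (the gcd) gives the Bezout coefficients s = 6, t = -7.
Result: 456 · (6) + 390 · (-7) = 6.

gcd(456, 390) = 6; s = 6, t = -7 (check: 456·6 + 390·(-7) = 6).


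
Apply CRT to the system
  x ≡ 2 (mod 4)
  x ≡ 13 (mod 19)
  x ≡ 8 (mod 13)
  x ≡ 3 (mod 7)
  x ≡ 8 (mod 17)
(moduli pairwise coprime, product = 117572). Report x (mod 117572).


Product of moduli M = 4 · 19 · 13 · 7 · 17 = 117572.
Merge one congruence at a time:
  Start: x ≡ 2 (mod 4).
  Combine with x ≡ 13 (mod 19); new modulus lcm = 76.
    Write x = 2 + 4·t and substitute into x ≡ 13 (mod 19): 4·t ≡ 13 − 2 = 11 (mod 19).
    The inverse of 4 mod 19 is 5 (since 4·5 = 20 = 1·19 + 1), so t ≡ 5·11 = 55 ≡ 17 (mod 19).
    Then x = 2 + 4·17 = 70, valid modulo lcm(4, 19) = 76: x ≡ 70 (mod 76).
  Combine with x ≡ 8 (mod 13); new modulus lcm = 988.
    Write x = 70 + 76·t and substitute into x ≡ 8 (mod 13): 76·t ≡ 8 − 70 = -62 (mod 13).
    Reduce coefficients mod 13: 11·t ≡ 3 (mod 13).
    The inverse of 11 mod 13 is 6 (since 11·6 = 66 = 5·13 + 1), so t ≡ 6·3 = 18 ≡ 5 (mod 13).
    Then x = 70 + 76·5 = 450, valid modulo lcm(76, 13) = 988: x ≡ 450 (mod 988).
  Combine with x ≡ 3 (mod 7); new modulus lcm = 6916.
    Write x = 450 + 988·t and substitute into x ≡ 3 (mod 7): 988·t ≡ 3 − 450 = -447 (mod 7).
    Reduce coefficients mod 7: 1·t ≡ 1 (mod 7).
    So t ≡ 1 (mod 7).
    Then x = 450 + 988·1 = 1438, valid modulo lcm(988, 7) = 6916: x ≡ 1438 (mod 6916).
  Combine with x ≡ 8 (mod 17); new modulus lcm = 117572.
    Write x = 1438 + 6916·t and substitute into x ≡ 8 (mod 17): 6916·t ≡ 8 − 1438 = -1430 (mod 17).
    Reduce coefficients mod 17: 14·t ≡ 15 (mod 17).
    The inverse of 14 mod 17 is 11 (since 14·11 = 154 = 9·17 + 1), so t ≡ 11·15 = 165 ≡ 12 (mod 17).
    Then x = 1438 + 6916·12 = 84430, valid modulo lcm(6916, 17) = 117572: x ≡ 84430 (mod 117572).
Verify against each original: 84430 mod 4 = 2, 84430 mod 19 = 13, 84430 mod 13 = 8, 84430 mod 7 = 3, 84430 mod 17 = 8.

x ≡ 84430 (mod 117572).


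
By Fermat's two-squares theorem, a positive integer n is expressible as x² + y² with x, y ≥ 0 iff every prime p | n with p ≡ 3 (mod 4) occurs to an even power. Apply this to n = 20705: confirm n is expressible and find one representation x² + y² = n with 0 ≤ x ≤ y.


Step 1: Factor n = 20705 = 5 · 41 · 101.
Step 2: Check the mod-4 condition on each prime factor: 5 ≡ 1 (mod 4), exponent 1; 41 ≡ 1 (mod 4), exponent 1; 101 ≡ 1 (mod 4), exponent 1.
All primes ≡ 3 (mod 4) appear to even exponent (or don't appear), so by the two-squares theorem n IS expressible as a sum of two squares.
Step 3: Build a representation. Here n = 5 · 41 · 101 is a product of primes ≡ 1 (mod 4). Each prime p ≡ 1 (mod 4) is itself a sum of two squares; find a² by testing p − a² for a perfect square:
  5: 5 − 1² = 4 = 2² ⇒ 5 = 1² + 2².
  41: 41 − 1² = 40, 41 − 2² = 37, 41 − 3² = 32, 41 − 4² = 25 = 5² ⇒ 41 = 4² + 5².
  101: 101 − 1² = 100 = 10² ⇒ 101 = 1² + 10².
  Combine using the Brahmagupta–Fibonacci identity (a² + b²)(c² + d²) = (ac − bd)² + (ad + bc)² = (ac + bd)² + (ad − bc)²:
  5 · 41 = 205: from (1² + 2²)(4² + 5²), take (1·4 − 2·5, 1·5 + 2·4) = (4 − 10, 5 + 8) = (-6, 13); dropping signs (only squares matter) gives (6, 13); check 6² + 13² = 36 + 169 = 205 ✓.
  205 · 101 = 20705: from (6² + 13²)(1² + 10²), take (6·1 − 13·10, 6·10 + 13·1) = (6 − 130, 60 + 13) = (-124, 73); dropping signs (only squares matter) gives (124, 73); check 124² + 73² = 15376 + 5329 = 20705 ✓.
Step 4: Order so x ≤ y and verify: 73² + 124² = 5329 + 15376 = 20705 = n. ✓

n = 20705 = 73² + 124² (one valid representation with x ≤ y).


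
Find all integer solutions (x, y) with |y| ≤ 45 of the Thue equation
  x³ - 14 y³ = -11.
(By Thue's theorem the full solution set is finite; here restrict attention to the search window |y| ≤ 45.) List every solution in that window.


The equation is x³ - 14y³ = -11. For fixed y, x³ = 14·y³ − 11, so a solution requires the RHS to be a perfect cube.
Strategy: iterate y from -45 to 45, compute RHS = 14·y³ − 11, and check whether it is a (positive or negative) perfect cube.
Check small values of y:
  y = 0: RHS = -11 is not a perfect cube.
  y = 1: RHS = 3 is not a perfect cube.
  y = -1: RHS = -25 is not a perfect cube.
  y = 2: RHS = 101 is not a perfect cube.
  y = -2: RHS = -123 is not a perfect cube.
  y = 3: RHS = 367 is not a perfect cube.
  y = -3: RHS = -389 is not a perfect cube.
Continuing the search up to |y| = 45 finds no solutions either.
No (x, y) in the scanned range satisfies the equation.

No integer solutions with |y| ≤ 45.


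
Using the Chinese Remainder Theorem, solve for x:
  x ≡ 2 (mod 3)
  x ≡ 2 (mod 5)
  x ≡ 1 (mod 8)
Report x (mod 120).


Moduli 3, 5, 8 are pairwise coprime; by CRT there is a unique solution modulo M = 3 · 5 · 8 = 120.
Solve pairwise, accumulating the modulus:
  Start with x ≡ 2 (mod 3).
  Combine with x ≡ 2 (mod 5): since gcd(3, 5) = 1, we get a unique residue mod 15.
    Write x = 2 + 3·t and substitute into x ≡ 2 (mod 5): 3·t ≡ 2 − 2 = 0 (mod 5).
    The inverse of 3 mod 5 is 2 (since 3·2 = 6 = 1·5 + 1), so t ≡ 2·0 = 0 ≡ 0 (mod 5).
    Then x = 2 + 3·0 = 2, valid modulo lcm(3, 5) = 15: x ≡ 2 (mod 15).
  Combine with x ≡ 1 (mod 8): since gcd(15, 8) = 1, we get a unique residue mod 120.
    Write x = 2 + 15·t and substitute into x ≡ 1 (mod 8): 15·t ≡ 1 − 2 = -1 (mod 8).
    Reduce coefficients mod 8: 7·t ≡ 7 (mod 8).
    The inverse of 7 mod 8 is 7 (since 7·7 = 49 = 6·8 + 1), so t ≡ 7·7 = 49 ≡ 1 (mod 8).
    Then x = 2 + 15·1 = 17, valid modulo lcm(15, 8) = 120: x ≡ 17 (mod 120).
Verify: 17 mod 3 = 2 ✓, 17 mod 5 = 2 ✓, 17 mod 8 = 1 ✓.

x ≡ 17 (mod 120).


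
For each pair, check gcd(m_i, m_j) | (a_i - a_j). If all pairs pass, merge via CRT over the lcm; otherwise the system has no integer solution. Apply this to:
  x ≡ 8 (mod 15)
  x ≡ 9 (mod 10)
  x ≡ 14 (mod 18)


Moduli 15, 10, 18 are not pairwise coprime, so CRT works modulo lcm(m_i) when all pairwise compatibility conditions hold.
Pairwise compatibility: gcd(m_i, m_j) must divide a_i - a_j for every pair.
Merge one congruence at a time:
  Start: x ≡ 8 (mod 15).
  Combine with x ≡ 9 (mod 10): gcd(15, 10) = 5, and 9 - 8 = 1 is NOT divisible by 5.
    ⇒ system is inconsistent (no integer solution).

No solution (the system is inconsistent).


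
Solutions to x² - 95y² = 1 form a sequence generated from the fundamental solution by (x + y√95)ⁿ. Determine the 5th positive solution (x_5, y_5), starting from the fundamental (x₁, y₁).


Step 1: Find the fundamental solution (x₁, y₁) of x² - 95y² = 1.
  Expand √95 as a continued fraction. a₀ = ⌊√95⌋ = 9; iterate m_{k+1} = d_k·a_k − m_k, d_{k+1} = (95 − m_{k+1}²)/d_k, a_{k+1} = ⌊(a₀ + m_{k+1})/d_{k+1}⌋ (starting m₀ = 0, d₀ = 1), with convergents p_k = a_k·p_{k-1} + p_{k-2}, q_k = a_k·q_{k-1} + q_{k-2} (p₋₁ = 1, q₋₁ = 0):
  k = 0: a₀ = 9; p₀/q₀ = 9/1; p₀² − 95·q₀² = 81 − 95 = -14.
  k = 1: m = 9, d = 14, a = ⌊(9 + 9)/14⌋ = 1; p/q = (1·9 + 1)/(1·1 + 0) = 10/1; p² − 95·q² = 100 − 95 = 5.
  k = 2: m = 5, d = 5, a = ⌊(9 + 5)/5⌋ = 2; p/q = (2·10 + 9)/(2·1 + 1) = 29/3; p² − 95·q² = 841 − 855 = -14.
  k = 3: m = 5, d = 14, a = ⌊(9 + 5)/14⌋ = 1; p/q = (1·29 + 10)/(1·3 + 1) = 39/4; p² − 95·q² = 1521 − 1520 = 1.
  The first convergent with p² − 95·q² = 1 gives the fundamental solution (x₁, y₁) = (39, 4).
Step 2: Apply the recurrence (x_{n+1}, y_{n+1}) = (x₁x_n + 95y₁y_n, x₁y_n + y₁x_n) repeatedly.
  From (x_1, y_1) = (39, 4): x_2 = 39·39 + 95·4·4 = 3041; y_2 = 39·4 + 4·39 = 312.
  From (x_2, y_2) = (3041, 312): x_3 = 39·3041 + 95·4·312 = 237159; y_3 = 39·312 + 4·3041 = 24332.
  From (x_3, y_3) = (237159, 24332): x_4 = 39·237159 + 95·4·24332 = 18495361; y_4 = 39·24332 + 4·237159 = 1897584.
  From (x_4, y_4) = (18495361, 1897584): x_5 = 39·18495361 + 95·4·1897584 = 1442400999; y_5 = 39·1897584 + 4·18495361 = 147987220.
Step 3: Verify x_5² - 95·y_5² = 2080520641916198001 - 2080520641916198000 = 1 (should be 1). ✓

(x_1, y_1) = (39, 4); (x_5, y_5) = (1442400999, 147987220).


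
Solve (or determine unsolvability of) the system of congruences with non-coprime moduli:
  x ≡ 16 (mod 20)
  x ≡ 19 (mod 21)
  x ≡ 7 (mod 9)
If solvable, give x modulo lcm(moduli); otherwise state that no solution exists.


Moduli 20, 21, 9 are not pairwise coprime, so CRT works modulo lcm(m_i) when all pairwise compatibility conditions hold.
Pairwise compatibility: gcd(m_i, m_j) must divide a_i - a_j for every pair.
Merge one congruence at a time:
  Start: x ≡ 16 (mod 20).
  Combine with x ≡ 19 (mod 21): gcd(20, 21) = 1; 19 - 16 = 3, which IS divisible by 1, so compatible.
    Write x = 16 + 20·t and substitute into x ≡ 19 (mod 21): 20·t ≡ 19 − 16 = 3 (mod 21).
    The inverse of 20 mod 21 is 20 (since 20·20 = 400 = 19·21 + 1), so t ≡ 20·3 = 60 ≡ 18 (mod 21).
    Then x = 16 + 20·18 = 376, valid modulo lcm(20, 21) = 420: x ≡ 376 (mod 420).
  Combine with x ≡ 7 (mod 9): gcd(420, 9) = 3; 7 - 376 = -369, which IS divisible by 3, so compatible.
    Write x = 376 + 420·t and substitute into x ≡ 7 (mod 9): 420·t ≡ 7 − 376 = -369 (mod 9).
    Divide the congruence (and modulus) by g = 3: 140·t ≡ -123 (mod 3).
    Reduce coefficients mod 3: 2·t ≡ 0 (mod 3).
    The inverse of 2 mod 3 is 2 (since 2·2 = 4 = 1·3 + 1), so t ≡ 2·0 = 0 ≡ 0 (mod 3).
    Then x = 376 + 420·0 = 376, valid modulo lcm(420, 9) = 1260: x ≡ 376 (mod 1260).
Verify: 376 mod 20 = 16, 376 mod 21 = 19, 376 mod 9 = 7.

x ≡ 376 (mod 1260).


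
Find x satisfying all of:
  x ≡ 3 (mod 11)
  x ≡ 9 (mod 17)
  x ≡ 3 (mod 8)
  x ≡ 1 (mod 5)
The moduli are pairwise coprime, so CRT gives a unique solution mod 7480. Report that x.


Product of moduli M = 11 · 17 · 8 · 5 = 7480.
Merge one congruence at a time:
  Start: x ≡ 3 (mod 11).
  Combine with x ≡ 9 (mod 17); new modulus lcm = 187.
    Write x = 3 + 11·t and substitute into x ≡ 9 (mod 17): 11·t ≡ 9 − 3 = 6 (mod 17).
    The inverse of 11 mod 17 is 14 (since 11·14 = 154 = 9·17 + 1), so t ≡ 14·6 = 84 ≡ 16 (mod 17).
    Then x = 3 + 11·16 = 179, valid modulo lcm(11, 17) = 187: x ≡ 179 (mod 187).
  Combine with x ≡ 3 (mod 8); new modulus lcm = 1496.
    Write x = 179 + 187·t and substitute into x ≡ 3 (mod 8): 187·t ≡ 3 − 179 = -176 (mod 8).
    Reduce coefficients mod 8: 3·t ≡ 0 (mod 8).
    The inverse of 3 mod 8 is 3 (since 3·3 = 9 = 1·8 + 1), so t ≡ 3·0 = 0 ≡ 0 (mod 8).
    Then x = 179 + 187·0 = 179, valid modulo lcm(187, 8) = 1496: x ≡ 179 (mod 1496).
  Combine with x ≡ 1 (mod 5); new modulus lcm = 7480.
    Write x = 179 + 1496·t and substitute into x ≡ 1 (mod 5): 1496·t ≡ 1 − 179 = -178 (mod 5).
    Reduce coefficients mod 5: 1·t ≡ 2 (mod 5).
    So t ≡ 2 (mod 5).
    Then x = 179 + 1496·2 = 3171, valid modulo lcm(1496, 5) = 7480: x ≡ 3171 (mod 7480).
Verify against each original: 3171 mod 11 = 3, 3171 mod 17 = 9, 3171 mod 8 = 3, 3171 mod 5 = 1.

x ≡ 3171 (mod 7480).


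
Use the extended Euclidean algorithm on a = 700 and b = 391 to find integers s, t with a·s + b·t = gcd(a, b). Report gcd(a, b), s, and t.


Euclidean algorithm on (700, 391) — divide until remainder is 0:
  700 = 1 · 391 + 309
  391 = 1 · 309 + 82
  309 = 3 · 82 + 63
  82 = 1 · 63 + 19
  63 = 3 · 19 + 6
  19 = 3 · 6 + 1
  6 = 6 · 1 + 0
gcd(700, 391) = 1.
Track Bezout coefficients alongside the remainders: start with r₀ = 700 = a·1 + b·0 (s = 1, t = 0) and r₁ = 391 = a·0 + b·1 (s = 0, t = 1); each new remainder r_{k+1} = r_{k-1} − q_k·r_k inherits s_{k+1} = s_{k-1} − q_k·s_k, t_{k+1} = t_{k-1} − q_k·t_k, so r_k = a·s_k + b·t_k at every step:
  q = 1: r = 309, s = 1 − 1·0 = 1, t = 0 − 1·1 = -1  (check: 700·1 + 391·(-1) = 309)
  q = 1: r = 82, s = 0 − 1·1 = -1, t = 1 − 1·(-1) = 2  (check: 700·(-1) + 391·2 = 82)
  q = 3: r = 63, s = 1 − 3·(-1) = 4, t = -1 − 3·2 = -7  (check: 700·4 + 391·(-7) = 63)
  q = 1: r = 19, s = -1 − 1·4 = -5, t = 2 − 1·(-7) = 9  (check: 700·(-5) + 391·9 = 19)
  q = 3: r = 6, s = 4 − 3·(-5) = 19, t = -7 − 3·9 = -34  (check: 700·19 + 391·(-34) = 6)
  q = 3: r = 1, s = -5 − 3·19 = -62, t = 9 − 3·(-34) = 111  (check: 700·(-62) + 391·111 = 1)
The row with r = 1 (the gcd) gives the Bezout coefficients s = -62, t = 111.
Result: 700 · (-62) + 391 · (111) = 1.

gcd(700, 391) = 1; s = -62, t = 111 (check: 700·(-62) + 391·111 = 1).


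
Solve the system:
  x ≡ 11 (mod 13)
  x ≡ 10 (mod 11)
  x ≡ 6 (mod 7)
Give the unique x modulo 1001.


Moduli 13, 11, 7 are pairwise coprime; by CRT there is a unique solution modulo M = 13 · 11 · 7 = 1001.
Solve pairwise, accumulating the modulus:
  Start with x ≡ 11 (mod 13).
  Combine with x ≡ 10 (mod 11): since gcd(13, 11) = 1, we get a unique residue mod 143.
    Write x = 11 + 13·t and substitute into x ≡ 10 (mod 11): 13·t ≡ 10 − 11 = -1 (mod 11).
    Reduce coefficients mod 11: 2·t ≡ 10 (mod 11).
    The inverse of 2 mod 11 is 6 (since 2·6 = 12 = 1·11 + 1), so t ≡ 6·10 = 60 ≡ 5 (mod 11).
    Then x = 11 + 13·5 = 76, valid modulo lcm(13, 11) = 143: x ≡ 76 (mod 143).
  Combine with x ≡ 6 (mod 7): since gcd(143, 7) = 1, we get a unique residue mod 1001.
    Write x = 76 + 143·t and substitute into x ≡ 6 (mod 7): 143·t ≡ 6 − 76 = -70 (mod 7).
    Reduce coefficients mod 7: 3·t ≡ 0 (mod 7).
    The inverse of 3 mod 7 is 5 (since 3·5 = 15 = 2·7 + 1), so t ≡ 5·0 = 0 ≡ 0 (mod 7).
    Then x = 76 + 143·0 = 76, valid modulo lcm(143, 7) = 1001: x ≡ 76 (mod 1001).
Verify: 76 mod 13 = 11 ✓, 76 mod 11 = 10 ✓, 76 mod 7 = 6 ✓.

x ≡ 76 (mod 1001).


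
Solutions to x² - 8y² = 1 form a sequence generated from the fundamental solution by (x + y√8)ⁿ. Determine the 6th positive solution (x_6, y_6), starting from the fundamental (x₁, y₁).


Step 1: Find the fundamental solution (x₁, y₁) of x² - 8y² = 1.
  Expand √8 as a continued fraction. a₀ = ⌊√8⌋ = 2; iterate m_{k+1} = d_k·a_k − m_k, d_{k+1} = (8 − m_{k+1}²)/d_k, a_{k+1} = ⌊(a₀ + m_{k+1})/d_{k+1}⌋ (starting m₀ = 0, d₀ = 1), with convergents p_k = a_k·p_{k-1} + p_{k-2}, q_k = a_k·q_{k-1} + q_{k-2} (p₋₁ = 1, q₋₁ = 0):
  k = 0: a₀ = 2; p₀/q₀ = 2/1; p₀² − 8·q₀² = 4 − 8 = -4.
  k = 1: m = 2, d = 4, a = ⌊(2 + 2)/4⌋ = 1; p/q = (1·2 + 1)/(1·1 + 0) = 3/1; p² − 8·q² = 9 − 8 = 1.
  The first convergent with p² − 8·q² = 1 gives the fundamental solution (x₁, y₁) = (3, 1).
Step 2: Apply the recurrence (x_{n+1}, y_{n+1}) = (x₁x_n + 8y₁y_n, x₁y_n + y₁x_n) repeatedly.
  From (x_1, y_1) = (3, 1): x_2 = 3·3 + 8·1·1 = 17; y_2 = 3·1 + 1·3 = 6.
  From (x_2, y_2) = (17, 6): x_3 = 3·17 + 8·1·6 = 99; y_3 = 3·6 + 1·17 = 35.
  From (x_3, y_3) = (99, 35): x_4 = 3·99 + 8·1·35 = 577; y_4 = 3·35 + 1·99 = 204.
  From (x_4, y_4) = (577, 204): x_5 = 3·577 + 8·1·204 = 3363; y_5 = 3·204 + 1·577 = 1189.
  From (x_5, y_5) = (3363, 1189): x_6 = 3·3363 + 8·1·1189 = 19601; y_6 = 3·1189 + 1·3363 = 6930.
Step 3: Verify x_6² - 8·y_6² = 384199201 - 384199200 = 1 (should be 1). ✓

(x_1, y_1) = (3, 1); (x_6, y_6) = (19601, 6930).


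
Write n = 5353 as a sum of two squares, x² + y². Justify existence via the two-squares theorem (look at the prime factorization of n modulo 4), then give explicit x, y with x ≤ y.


Step 1: Factor n = 5353 = 53 · 101.
Step 2: Check the mod-4 condition on each prime factor: 53 ≡ 1 (mod 4), exponent 1; 101 ≡ 1 (mod 4), exponent 1.
All primes ≡ 3 (mod 4) appear to even exponent (or don't appear), so by the two-squares theorem n IS expressible as a sum of two squares.
Step 3: Build a representation. Here n = 53 · 101 is a product of primes ≡ 1 (mod 4). Each prime p ≡ 1 (mod 4) is itself a sum of two squares; find a² by testing p − a² for a perfect square:
  53: 53 − 1² = 52, 53 − 2² = 49 = 7² ⇒ 53 = 2² + 7².
  101: 101 − 1² = 100 = 10² ⇒ 101 = 1² + 10².
  Combine using the Brahmagupta–Fibonacci identity (a² + b²)(c² + d²) = (ac − bd)² + (ad + bc)² = (ac + bd)² + (ad − bc)²:
  53 · 101 = 5353: from (2² + 7²)(1² + 10²), take (2·1 − 7·10, 2·10 + 7·1) = (2 − 70, 20 + 7) = (-68, 27); dropping signs (only squares matter) gives (68, 27); check 68² + 27² = 4624 + 729 = 5353 ✓.
Step 4: Order so x ≤ y and verify: 27² + 68² = 729 + 4624 = 5353 = n. ✓

n = 5353 = 27² + 68² (one valid representation with x ≤ y).
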